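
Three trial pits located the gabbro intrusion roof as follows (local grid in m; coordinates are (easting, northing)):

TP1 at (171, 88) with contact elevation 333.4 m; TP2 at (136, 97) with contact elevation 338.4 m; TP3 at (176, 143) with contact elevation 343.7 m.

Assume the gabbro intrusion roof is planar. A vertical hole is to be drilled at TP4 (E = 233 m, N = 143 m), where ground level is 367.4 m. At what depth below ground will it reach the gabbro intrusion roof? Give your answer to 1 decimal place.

Let the plane be z = a·E + b·N + c.
TP2−TP1: −35a + 9b = 5;  TP3−TP1: 5a + 55b = 10.3.
Solving gives a = −0.09254, b = 0.19569.
Then c = 333.4 − a·171 − b·88 = 332.00.
At (233, 143): z_contact = −21.56 + 27.98 + 332.00 = 338.43 m.
Depth below ground = 367.4 − 338.43 = 29.0 m.

29.0 m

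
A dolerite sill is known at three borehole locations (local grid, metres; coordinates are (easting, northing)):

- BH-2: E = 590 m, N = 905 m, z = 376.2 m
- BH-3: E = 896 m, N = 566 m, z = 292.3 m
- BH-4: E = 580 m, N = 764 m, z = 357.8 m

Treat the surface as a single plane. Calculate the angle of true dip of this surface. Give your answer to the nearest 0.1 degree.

10.4°

Two edge vectors: BH-2→BH-3 = (306, -339, -83.9), BH-2→BH-4 = (-10, -141, -18.4).
Normal n = (BH-2→BH-3) × (BH-2→BH-4) = (-5592.3, 6469.4, -46536).
So ∂z/∂E = −n_x/n_z = −0.12017 and ∂z/∂N = −n_y/n_z = 0.13902.
Gradient magnitude |∇z| = √(a² + b²) = √(0.01444 + 0.01933) = 0.18376.
True dip = arctan(0.18376) = 10.4°, dipping toward SE (azimuth ≈ 139°).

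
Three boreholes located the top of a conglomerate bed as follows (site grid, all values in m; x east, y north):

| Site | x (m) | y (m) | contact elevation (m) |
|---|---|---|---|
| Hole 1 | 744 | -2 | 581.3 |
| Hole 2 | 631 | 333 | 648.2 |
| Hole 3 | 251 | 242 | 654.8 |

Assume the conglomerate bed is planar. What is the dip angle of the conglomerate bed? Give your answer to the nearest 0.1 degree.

10.7°

Two edge vectors: Hole 1→Hole 2 = (-113, 335, 66.9), Hole 1→Hole 3 = (-493, 244, 73.5).
Normal n = (Hole 1→Hole 2) × (Hole 1→Hole 3) = (8298.9, -24676.2, 137583).
So ∂z/∂x = −n_x/n_z = −0.06032 and ∂z/∂y = −n_y/n_z = 0.17936.
Gradient magnitude |∇z| = √(a² + b²) = √(0.00364 + 0.03217) = 0.18923.
True dip = arctan(0.18923) = 10.7°, dipping toward SSE (azimuth ≈ 161°).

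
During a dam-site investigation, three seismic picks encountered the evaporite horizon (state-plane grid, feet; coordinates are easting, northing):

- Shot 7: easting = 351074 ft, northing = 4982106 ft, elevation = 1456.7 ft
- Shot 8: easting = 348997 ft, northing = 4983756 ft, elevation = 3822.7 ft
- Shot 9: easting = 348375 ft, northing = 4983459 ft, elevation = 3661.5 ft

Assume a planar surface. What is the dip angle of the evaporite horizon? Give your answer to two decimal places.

Let the plane be z = a·easting + b·northing + c.
Shot 8−Shot 7: −2077a + 1650b = 2366;  Shot 9−Shot 7: −2699a + 1353b = 2204.8.
Solving gives a = −0.26578, b = 1.09938.
Gradient magnitude |∇z| = √(a² + b²) = √(0.07064 + 1.20863) = 1.13105.
True dip = arctan(1.13105) = 48.52°, dipping toward SSE (azimuth ≈ 166°).

48.52°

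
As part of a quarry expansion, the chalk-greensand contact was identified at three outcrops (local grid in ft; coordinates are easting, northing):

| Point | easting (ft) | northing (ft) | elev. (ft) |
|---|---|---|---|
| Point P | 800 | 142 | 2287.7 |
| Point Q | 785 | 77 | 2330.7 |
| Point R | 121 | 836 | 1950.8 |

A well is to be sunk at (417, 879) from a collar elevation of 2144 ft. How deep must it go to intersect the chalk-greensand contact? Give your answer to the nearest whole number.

Two edge vectors: Point P→Point Q = (-15, -65, 43), Point P→Point R = (-679, 694, -336.9).
Normal n = (Point P→Point Q) × (Point P→Point R) = (-7943.5, -34250.5, -54545).
So ∂z/∂easting = −n_x/n_z = −0.14563 and ∂z/∂northing = −n_y/n_z = −0.62793.
Intercept c from Point P: 2287.7 + 116.51 + 89.17 = 2493.37.
At (417, 879): z_contact = −60.7 − 552.0 + 2493.37 = 1880.7 ft.
Depth below ground = 2144 − 1880.7 = 263 ft.

263 ft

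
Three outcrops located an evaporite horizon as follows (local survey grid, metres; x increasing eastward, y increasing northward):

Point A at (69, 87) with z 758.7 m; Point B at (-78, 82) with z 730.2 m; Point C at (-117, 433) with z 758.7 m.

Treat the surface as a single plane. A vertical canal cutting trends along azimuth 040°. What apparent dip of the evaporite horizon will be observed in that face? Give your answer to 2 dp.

Two edge vectors: Point A→Point B = (-147, -5, -28.5), Point A→Point C = (-186, 346, 0).
Normal n = (Point A→Point B) × (Point A→Point C) = (9861, 5301, -51792).
So ∂z/∂x = −n_x/n_z = 0.19040 and ∂z/∂y = −n_y/n_z = 0.10235.
Unit vector along 040° is (sin 40°, cos 40°) = (0.6428, 0.7660).
Slope in that direction = a·(0.6428) + b·(0.7660) = 0.20079.
Apparent dip = arctan|0.20079| = 11.35° (true dip is 12.2°, so apparent ≤ true as expected).

11.35°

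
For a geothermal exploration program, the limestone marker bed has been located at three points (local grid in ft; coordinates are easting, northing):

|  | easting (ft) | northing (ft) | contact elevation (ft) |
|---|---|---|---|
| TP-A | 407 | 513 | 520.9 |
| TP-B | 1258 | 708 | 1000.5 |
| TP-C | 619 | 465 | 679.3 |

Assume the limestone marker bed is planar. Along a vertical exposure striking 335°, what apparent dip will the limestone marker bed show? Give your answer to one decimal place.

32.7°

Let the plane be z = a·easting + b·northing + c.
TP-B−TP-A: 851a + 195b = 479.6;  TP-C−TP-A: 212a − 48b = 158.4.
Solving gives a = 0.65592, b = −0.40302.
Unit vector along 335° is (sin 335°, cos 335°) = (-0.4226, 0.9063).
Slope in that direction = a·(-0.4226) + b·(0.9063) = −0.64246.
Apparent dip = arctan|0.64246| = 32.7° (true dip is 37.6°, so apparent ≤ true as expected).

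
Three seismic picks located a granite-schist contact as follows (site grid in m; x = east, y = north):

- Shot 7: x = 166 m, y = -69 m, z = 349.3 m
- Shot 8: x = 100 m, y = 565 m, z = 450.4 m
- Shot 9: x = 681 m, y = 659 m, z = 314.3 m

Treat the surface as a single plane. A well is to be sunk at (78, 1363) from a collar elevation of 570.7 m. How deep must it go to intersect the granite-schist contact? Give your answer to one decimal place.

8.7 m

Let the plane be z = a·x + b·y + c.
Shot 8−Shot 7: −66a + 634b = 101.1;  Shot 9−Shot 7: 515a + 728b = −35.
Solving gives a = −0.255744, b = 0.132841.
Then c = 349.3 − a·166 − b·-69 = 400.92.
At (78, 1363): z_contact = −19.95 + 181.06 + 400.92 = 562.03 m.
Depth below ground = 570.7 − 562.03 = 8.7 m.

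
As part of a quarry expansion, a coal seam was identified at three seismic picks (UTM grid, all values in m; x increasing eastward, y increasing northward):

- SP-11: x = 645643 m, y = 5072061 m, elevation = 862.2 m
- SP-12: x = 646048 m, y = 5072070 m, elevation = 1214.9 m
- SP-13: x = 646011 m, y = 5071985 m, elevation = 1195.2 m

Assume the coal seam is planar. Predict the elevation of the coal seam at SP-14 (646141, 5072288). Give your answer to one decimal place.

1263.8 m

Two edge vectors: SP-11→SP-12 = (405, 9, 352.7), SP-11→SP-13 = (368, -76, 333).
Normal n = (SP-11→SP-12) × (SP-11→SP-13) = (29802.2, -5071.4, -34092).
So ∂z/∂x = −n_x/n_z = 0.874169893 and ∂z/∂y = −n_y/n_z = −0.148756306.
Intercept c from SP-11: 862.2 − 564401.67 + 754501.06 = 190961.59.
At (646141, 5072288): z = 564837.0 − 754534.8 + 190961.59 = 1263.8 m.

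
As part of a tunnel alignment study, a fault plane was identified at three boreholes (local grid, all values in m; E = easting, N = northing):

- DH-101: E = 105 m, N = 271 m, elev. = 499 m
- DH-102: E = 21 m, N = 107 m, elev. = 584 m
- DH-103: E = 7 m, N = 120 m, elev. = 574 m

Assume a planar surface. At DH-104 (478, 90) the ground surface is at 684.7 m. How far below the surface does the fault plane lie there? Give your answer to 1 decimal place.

Let the plane be z = a·E + b·N + c.
DH-102−DH-101: −84a − 164b = 85;  DH-103−DH-101: −98a − 151b = 75.
Solving gives a = 0.15791, b = −0.59917.
Then c = 499 − a·105 − b·271 = 644.80.
At (478, 90): z_contact = 75.48 − 53.93 + 644.80 = 666.35 m.
Depth below ground = 684.7 − 666.35 = 18.3 m.

18.3 m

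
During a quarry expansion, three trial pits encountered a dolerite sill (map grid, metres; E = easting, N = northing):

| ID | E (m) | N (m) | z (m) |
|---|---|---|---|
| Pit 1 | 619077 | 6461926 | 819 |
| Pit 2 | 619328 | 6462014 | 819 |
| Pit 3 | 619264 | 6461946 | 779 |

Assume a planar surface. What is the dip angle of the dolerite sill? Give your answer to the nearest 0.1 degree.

Let the plane be z = a·E + b·N + c.
Pit 2−Pit 1: 251a + 88b = 0;  Pit 3−Pit 1: 187a + 20b = −40.
Solving gives a = −0.30780, b = 0.87793.
Gradient magnitude |∇z| = √(a² + b²) = √(0.09474 + 0.77076) = 0.93032.
True dip = arctan(0.93032) = 42.9°, dipping toward SSE (azimuth ≈ 161°).

42.9°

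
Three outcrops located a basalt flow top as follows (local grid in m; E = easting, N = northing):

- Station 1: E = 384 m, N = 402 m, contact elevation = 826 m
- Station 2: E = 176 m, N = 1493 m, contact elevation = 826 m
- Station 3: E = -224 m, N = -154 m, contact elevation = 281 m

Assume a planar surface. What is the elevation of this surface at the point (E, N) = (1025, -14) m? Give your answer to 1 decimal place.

Let the plane be z = a·E + b·N + c.
Station 2−Station 1: −208a + 1091b = 0;  Station 3−Station 1: −608a − 556b = −545.
Solving gives a = 0.763303, b = 0.145524.
Then c = 826 − a·384 − b·402 = 474.39.
At (1025, -14): z = 782.4 − 2.0 + 474.39 = 1254.7 m.

1254.7 m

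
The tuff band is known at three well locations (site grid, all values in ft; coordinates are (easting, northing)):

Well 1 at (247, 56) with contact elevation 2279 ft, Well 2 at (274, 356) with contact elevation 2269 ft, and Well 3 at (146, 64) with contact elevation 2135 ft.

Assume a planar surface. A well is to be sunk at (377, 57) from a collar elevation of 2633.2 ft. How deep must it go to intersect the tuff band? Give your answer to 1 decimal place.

170.7 ft

Two edge vectors: Well 1→Well 2 = (27, 300, -10), Well 1→Well 3 = (-101, 8, -144).
Normal n = (Well 1→Well 2) × (Well 1→Well 3) = (-43120, 4898, 30516).
So ∂z/∂E = −n_x/n_z = 1.41303 and ∂z/∂N = −n_y/n_z = −0.16051.
Intercept c from Well 1: 2279 − 349.02 + 8.99 = 1938.97.
At (377, 57): z_contact = 532.71 − 9.15 + 1938.97 = 2462.53 ft.
Depth below ground = 2633.2 − 2462.53 = 170.7 ft.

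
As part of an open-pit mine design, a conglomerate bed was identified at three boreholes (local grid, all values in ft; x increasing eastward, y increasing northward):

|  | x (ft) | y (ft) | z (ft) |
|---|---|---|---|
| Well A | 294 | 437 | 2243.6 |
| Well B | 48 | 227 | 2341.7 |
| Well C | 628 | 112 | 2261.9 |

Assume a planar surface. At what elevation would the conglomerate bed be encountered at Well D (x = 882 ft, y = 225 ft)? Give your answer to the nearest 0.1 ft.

Two edge vectors: Well A→Well B = (-246, -210, 98.1), Well A→Well C = (334, -325, 18.3).
Normal n = (Well A→Well B) × (Well A→Well C) = (28039.5, 37267.2, 150090).
So ∂z/∂x = −n_x/n_z = −0.18682 and ∂z/∂y = −n_y/n_z = −0.24830.
Intercept c from Well A: 2243.6 + 54.92 + 108.51 = 2407.03.
At (882, 225): z = −164.8 − 55.9 + 2407.03 = 2186.4 ft.

2186.4 ft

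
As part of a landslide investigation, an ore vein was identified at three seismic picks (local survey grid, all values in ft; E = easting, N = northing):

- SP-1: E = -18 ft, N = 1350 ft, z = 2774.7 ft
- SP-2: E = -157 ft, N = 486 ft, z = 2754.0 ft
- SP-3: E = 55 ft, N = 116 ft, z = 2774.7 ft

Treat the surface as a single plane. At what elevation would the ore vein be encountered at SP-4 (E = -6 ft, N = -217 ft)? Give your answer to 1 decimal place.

Two edge vectors: SP-1→SP-2 = (-139, -864, -20.7), SP-1→SP-3 = (73, -1234, 0).
Normal n = (SP-1→SP-2) × (SP-1→SP-3) = (-25543.8, -1511.1, 234598).
So ∂z/∂E = −n_x/n_z = 0.108883 and ∂z/∂N = −n_y/n_z = 0.006441.
Intercept c from SP-1: 2774.7 + 1.96 − 8.70 = 2767.96.
At (-6, -217): z = −0.7 − 1.4 + 2767.96 = 2765.9 ft.

2765.9 ft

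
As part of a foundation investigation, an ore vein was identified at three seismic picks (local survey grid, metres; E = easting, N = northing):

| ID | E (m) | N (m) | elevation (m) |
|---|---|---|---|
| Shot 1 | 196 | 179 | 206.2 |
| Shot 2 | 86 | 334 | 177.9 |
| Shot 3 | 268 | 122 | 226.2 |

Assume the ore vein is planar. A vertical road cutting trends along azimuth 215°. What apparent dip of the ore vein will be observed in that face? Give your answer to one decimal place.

Let the plane be z = a·E + b·N + c.
Shot 2−Shot 1: −110a + 155b = −28.3;  Shot 3−Shot 1: 72a − 57b = 20.
Solving gives a = 0.30407, b = 0.03321.
Unit vector along 215° is (sin 215°, cos 215°) = (-0.5736, -0.8192).
Slope in that direction = a·(-0.5736) + b·(-0.8192) = −0.20161.
Apparent dip = arctan|0.20161| = 11.4° (true dip is 17.0°, so apparent ≤ true as expected).

11.4°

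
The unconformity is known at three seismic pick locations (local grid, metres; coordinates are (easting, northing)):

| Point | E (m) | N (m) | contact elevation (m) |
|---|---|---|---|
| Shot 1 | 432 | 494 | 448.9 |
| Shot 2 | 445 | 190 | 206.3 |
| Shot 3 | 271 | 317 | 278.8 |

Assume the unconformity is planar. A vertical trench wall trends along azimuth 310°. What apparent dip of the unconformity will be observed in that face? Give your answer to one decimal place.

Two edge vectors: Shot 1→Shot 2 = (13, -304, -242.6), Shot 1→Shot 3 = (-161, -177, -170.1).
Normal n = (Shot 1→Shot 2) × (Shot 1→Shot 3) = (8770.2, 41269.9, -51245).
So ∂z/∂E = −n_x/n_z = 0.17114 and ∂z/∂N = −n_y/n_z = 0.80534.
Unit vector along 310° is (sin 310°, cos 310°) = (-0.7660, 0.6428).
Slope in that direction = a·(-0.7660) + b·(0.6428) = 0.38656.
Apparent dip = arctan|0.38656| = 21.1° (true dip is 39.5°, so apparent ≤ true as expected).

21.1°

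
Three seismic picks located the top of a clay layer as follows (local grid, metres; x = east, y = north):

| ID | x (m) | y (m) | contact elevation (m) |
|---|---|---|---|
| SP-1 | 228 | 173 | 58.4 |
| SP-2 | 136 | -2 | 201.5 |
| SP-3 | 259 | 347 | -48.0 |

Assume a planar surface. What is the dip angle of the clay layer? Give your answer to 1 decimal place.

37.9°

Let the plane be z = a·x + b·y + c.
SP-2−SP-1: −92a − 175b = 143.1;  SP-3−SP-1: 31a + 174b = −106.4.
Solving gives a = −0.59335, b = −0.50578.
Gradient magnitude |∇z| = √(a² + b²) = √(0.35206 + 0.25582) = 0.77967.
True dip = arctan(0.77967) = 37.9°, dipping toward NE (azimuth ≈ 050°).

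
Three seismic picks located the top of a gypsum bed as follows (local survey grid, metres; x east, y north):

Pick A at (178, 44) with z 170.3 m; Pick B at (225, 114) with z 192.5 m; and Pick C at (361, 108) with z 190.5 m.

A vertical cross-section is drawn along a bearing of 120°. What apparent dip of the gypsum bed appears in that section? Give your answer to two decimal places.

9.06°

Two edge vectors: Pick A→Pick B = (47, 70, 22.2), Pick A→Pick C = (183, 64, 20.2).
Normal n = (Pick A→Pick B) × (Pick A→Pick C) = (-6.8, 3113.2, -9802).
So ∂z/∂x = −n_x/n_z = −0.00069 and ∂z/∂y = −n_y/n_z = 0.31761.
Unit vector along 120° is (sin 120°, cos 120°) = (0.8660, -0.5000).
Slope in that direction = a·(0.8660) + b·(-0.5000) = −0.15941.
Apparent dip = arctan|0.15941| = 9.06° (true dip is 17.6°, so apparent ≤ true as expected).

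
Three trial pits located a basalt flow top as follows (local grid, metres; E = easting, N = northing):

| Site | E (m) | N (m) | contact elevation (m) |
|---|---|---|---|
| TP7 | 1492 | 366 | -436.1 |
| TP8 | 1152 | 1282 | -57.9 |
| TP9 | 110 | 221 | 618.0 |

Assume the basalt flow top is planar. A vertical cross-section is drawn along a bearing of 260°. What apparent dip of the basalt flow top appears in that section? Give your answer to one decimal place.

36.6°

Two edge vectors: TP7→TP8 = (-340, 916, 378.2), TP7→TP9 = (-1382, -145, 1054.1).
Normal n = (TP7→TP8) × (TP7→TP9) = (1020394.6, -164278.4, 1315212).
So ∂z/∂E = −n_x/n_z = −0.77584 and ∂z/∂N = −n_y/n_z = 0.12491.
Unit vector along 260° is (sin 260°, cos 260°) = (-0.9848, -0.1736).
Slope in that direction = a·(-0.9848) + b·(-0.1736) = 0.74236.
Apparent dip = arctan|0.74236| = 36.6° (true dip is 38.2°, so apparent ≤ true as expected).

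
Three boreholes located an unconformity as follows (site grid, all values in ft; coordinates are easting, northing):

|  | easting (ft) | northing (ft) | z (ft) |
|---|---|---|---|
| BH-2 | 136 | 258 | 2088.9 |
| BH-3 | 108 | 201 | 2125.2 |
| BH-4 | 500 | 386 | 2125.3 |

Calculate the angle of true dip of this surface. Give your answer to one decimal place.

Two edge vectors: BH-2→BH-3 = (-28, -57, 36.3), BH-2→BH-4 = (364, 128, 36.4).
Normal n = (BH-2→BH-3) × (BH-2→BH-4) = (-6721.2, 14232.4, 17164).
So ∂z/∂easting = −n_x/n_z = 0.39159 and ∂z/∂northing = −n_y/n_z = −0.82920.
Gradient magnitude |∇z| = √(a² + b²) = √(0.15334 + 0.68757) = 0.91701.
True dip = arctan(0.91701) = 42.5°, dipping toward NNW (azimuth ≈ 335°).

42.5°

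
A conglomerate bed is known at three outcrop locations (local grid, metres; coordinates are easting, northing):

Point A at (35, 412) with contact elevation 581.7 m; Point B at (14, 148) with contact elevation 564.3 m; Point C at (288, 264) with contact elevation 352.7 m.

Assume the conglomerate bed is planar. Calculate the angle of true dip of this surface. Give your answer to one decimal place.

40.0°

Let the plane be z = a·easting + b·northing + c.
Point B−Point A: −21a − 264b = −17.4;  Point C−Point A: 253a − 148b = −229.
Solving gives a = −0.82805, b = 0.13178.
Gradient magnitude |∇z| = √(a² + b²) = √(0.68567 + 0.01737) = 0.83847.
True dip = arctan(0.83847) = 40.0°, dipping toward E (azimuth ≈ 099°).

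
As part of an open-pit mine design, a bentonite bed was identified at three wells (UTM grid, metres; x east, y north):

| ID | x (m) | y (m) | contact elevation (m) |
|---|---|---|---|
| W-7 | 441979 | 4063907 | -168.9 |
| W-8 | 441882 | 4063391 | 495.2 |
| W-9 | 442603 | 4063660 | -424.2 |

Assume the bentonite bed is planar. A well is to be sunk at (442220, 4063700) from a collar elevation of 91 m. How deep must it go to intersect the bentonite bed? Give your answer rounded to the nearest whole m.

233 m

Let the plane be z = a·x + b·y + c.
W-8−W-7: −97a − 516b = 664.1;  W-9−W-7: 624a − 247b = −255.3.
Solving gives a = −0.85496021, b = −1.12629624.
Then c = -168.9 − a·441979 − b·4063907 = 4954868.73.
At (442220, 4063700): z_contact = −378080.5 − 4576930.0 + 4954868.73 = -141.8 m.
Depth below ground = 91 − (-141.8) = 233 m.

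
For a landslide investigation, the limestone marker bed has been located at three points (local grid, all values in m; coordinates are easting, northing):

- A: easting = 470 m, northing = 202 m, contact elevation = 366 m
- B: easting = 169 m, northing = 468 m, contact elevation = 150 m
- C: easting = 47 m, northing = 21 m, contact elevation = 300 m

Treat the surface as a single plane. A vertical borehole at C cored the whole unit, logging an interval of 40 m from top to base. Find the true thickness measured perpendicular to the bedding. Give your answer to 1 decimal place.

Let the plane be z = a·easting + b·northing + c.
B−A: −301a + 266b = −216;  C−A: −423a − 181b = −66.
Solving gives a = 0.33924, b = −0.42816.
|∇z| = √(a²+b²) = 0.54626, so dip δ = arctan(0.54626) = 28.65°.
True thickness = vertical thickness × cos δ = 40 × cos 28.65° = 35.1 m.

35.1 m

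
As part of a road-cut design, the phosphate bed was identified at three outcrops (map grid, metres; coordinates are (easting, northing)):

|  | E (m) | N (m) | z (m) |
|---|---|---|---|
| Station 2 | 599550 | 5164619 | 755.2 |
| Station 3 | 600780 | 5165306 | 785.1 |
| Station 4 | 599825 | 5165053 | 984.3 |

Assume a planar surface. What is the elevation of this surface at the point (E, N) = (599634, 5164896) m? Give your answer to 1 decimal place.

Let the plane be z = a·E + b·N + c.
Station 3−Station 2: 1230a + 687b = 29.9;  Station 4−Station 2: 275a + 434b = 229.1.
Solving gives a = −0.418721930, b = 0.793199380.
Then c = 755.2 − a·599550 − b·5164619 = −3844772.65.
At (599634, 5164896): z = −251079.9 + 4096792.3 − 3844772.65 = 939.7 m.

939.7 m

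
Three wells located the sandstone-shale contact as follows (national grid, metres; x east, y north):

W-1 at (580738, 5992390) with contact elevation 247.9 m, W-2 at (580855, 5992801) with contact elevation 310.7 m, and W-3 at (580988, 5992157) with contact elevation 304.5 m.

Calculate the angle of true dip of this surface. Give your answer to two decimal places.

16.68°

Let the plane be z = a·x + b·y + c.
W-2−W-1: 117a + 411b = 62.8;  W-3−W-1: 250a − 233b = 56.6.
Solving gives a = 0.29148, b = 0.06982.
Gradient magnitude |∇z| = √(a² + b²) = √(0.08496 + 0.00488) = 0.29972.
True dip = arctan(0.29972) = 16.68°, dipping toward WSW (azimuth ≈ 257°).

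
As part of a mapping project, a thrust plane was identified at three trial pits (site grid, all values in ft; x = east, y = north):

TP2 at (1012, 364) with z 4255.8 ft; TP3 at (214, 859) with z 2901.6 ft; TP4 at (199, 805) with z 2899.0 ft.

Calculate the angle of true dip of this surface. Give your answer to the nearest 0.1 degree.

56.6°

Let the plane be z = a·x + b·y + c.
TP3−TP2: −798a + 495b = −1354.2;  TP4−TP2: −813a + 441b = −1356.8.
Solving gives a = 1.47304, b = −0.36103.
Gradient magnitude |∇z| = √(a² + b²) = √(2.16986 + 0.13034) = 1.51664.
True dip = arctan(1.51664) = 56.6°, dipping toward WNW (azimuth ≈ 284°).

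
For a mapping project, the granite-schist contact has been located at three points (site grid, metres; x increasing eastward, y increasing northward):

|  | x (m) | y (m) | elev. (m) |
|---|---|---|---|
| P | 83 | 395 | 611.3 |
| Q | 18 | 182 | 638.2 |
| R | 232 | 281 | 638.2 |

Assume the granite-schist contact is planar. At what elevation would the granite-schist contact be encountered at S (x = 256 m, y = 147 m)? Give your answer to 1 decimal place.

Let the plane be z = a·x + b·y + c.
Q−P: −65a − 213b = 26.9;  R−P: 149a − 114b = 26.9.
Solving gives a = 0.06803, b = −0.14705.
Then c = 611.3 − a·83 − b·395 = 663.74.
At (256, 147): z = 17.4 − 21.6 + 663.74 = 659.5 m.

659.5 m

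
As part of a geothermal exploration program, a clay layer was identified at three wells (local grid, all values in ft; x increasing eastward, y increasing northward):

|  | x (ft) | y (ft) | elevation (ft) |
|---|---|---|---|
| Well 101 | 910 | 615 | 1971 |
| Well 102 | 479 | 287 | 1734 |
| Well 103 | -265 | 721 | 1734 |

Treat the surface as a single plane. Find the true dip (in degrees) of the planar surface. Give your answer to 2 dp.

25.34°

Two edge vectors: Well 101→Well 102 = (-431, -328, -237), Well 101→Well 103 = (-1175, 106, -237).
Normal n = (Well 101→Well 102) × (Well 101→Well 103) = (102858, 176328, -431086).
So ∂z/∂x = −n_x/n_z = 0.23860 and ∂z/∂y = −n_y/n_z = 0.40903.
Gradient magnitude |∇z| = √(a² + b²) = √(0.05693 + 0.16731) = 0.47354.
True dip = arctan(0.47354) = 25.34°, dipping toward SSW (azimuth ≈ 210°).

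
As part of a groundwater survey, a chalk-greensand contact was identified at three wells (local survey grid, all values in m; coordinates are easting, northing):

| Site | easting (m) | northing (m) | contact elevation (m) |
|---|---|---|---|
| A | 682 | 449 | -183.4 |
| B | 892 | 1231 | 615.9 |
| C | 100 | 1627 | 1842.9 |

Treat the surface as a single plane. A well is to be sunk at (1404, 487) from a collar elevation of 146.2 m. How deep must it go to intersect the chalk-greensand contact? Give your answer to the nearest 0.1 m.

942.3 m

Two edge vectors: A→B = (210, 782, 799.3), A→C = (-582, 1178, 2026.3).
Normal n = (A→B) × (A→C) = (642991.2, -890715.6, 702504).
So ∂z/∂easting = −n_x/n_z = −0.915285 and ∂z/∂northing = −n_y/n_z = 1.267915.
Intercept c from A: -183.4 + 624.22 − 569.29 = −128.47.
At (1404, 487): z_contact = −1285.06 + 617.47 − 128.47 = -796.05 m.
Depth below ground = 146.2 − (-796.05) = 942.3 m.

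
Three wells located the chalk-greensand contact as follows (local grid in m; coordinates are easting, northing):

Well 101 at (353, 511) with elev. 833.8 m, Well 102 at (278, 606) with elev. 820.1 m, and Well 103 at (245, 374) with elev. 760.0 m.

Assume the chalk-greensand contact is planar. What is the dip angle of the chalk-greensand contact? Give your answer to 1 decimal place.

25.4°

Let the plane be z = a·easting + b·northing + c.
Well 102−Well 101: −75a + 95b = −13.7;  Well 103−Well 101: −108a − 137b = −73.8.
Solving gives a = 0.43282, b = 0.19749.
Gradient magnitude |∇z| = √(a² + b²) = √(0.18733 + 0.03900) = 0.47574.
True dip = arctan(0.47574) = 25.4°, dipping toward WSW (azimuth ≈ 245°).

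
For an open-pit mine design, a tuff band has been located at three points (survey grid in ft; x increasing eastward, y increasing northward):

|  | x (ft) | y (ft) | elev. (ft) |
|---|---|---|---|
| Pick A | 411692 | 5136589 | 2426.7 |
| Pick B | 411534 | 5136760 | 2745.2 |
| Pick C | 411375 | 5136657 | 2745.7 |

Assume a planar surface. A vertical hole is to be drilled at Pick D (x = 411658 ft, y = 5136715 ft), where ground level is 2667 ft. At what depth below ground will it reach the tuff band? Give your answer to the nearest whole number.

68 ft

Let the plane be z = a·x + b·y + c.
Pick B−Pick A: −158a + 171b = 318.5;  Pick C−Pick A: −317a + 68b = 319.
Solving gives a = −0.75675862, b = 1.16334583.
Then c = 2426.7 − a·411692 − b·5136589 = −5661651.25.
At (411658, 5136715): z_contact = −311525.7 + 5975776.0 − 5661651.25 = 2599.0 ft.
Depth below ground = 2667 − 2599.0 = 68 ft.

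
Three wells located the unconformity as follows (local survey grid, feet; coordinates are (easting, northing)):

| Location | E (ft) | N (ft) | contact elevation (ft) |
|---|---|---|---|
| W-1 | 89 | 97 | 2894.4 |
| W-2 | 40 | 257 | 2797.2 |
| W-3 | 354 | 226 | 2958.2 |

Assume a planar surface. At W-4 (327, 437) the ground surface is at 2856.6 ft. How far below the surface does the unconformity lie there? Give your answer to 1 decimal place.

Two edge vectors: W-1→W-2 = (-49, 160, -97.2), W-1→W-3 = (265, 129, 63.8).
Normal n = (W-1→W-2) × (W-1→W-3) = (22746.8, -22631.8, -48721).
So ∂z/∂E = −n_x/n_z = 0.46688 and ∂z/∂N = −n_y/n_z = −0.46452.
Intercept c from W-1: 2894.4 − 41.55 + 45.06 = 2897.91.
At (327, 437): z_contact = 152.67 − 202.99 + 2897.91 = 2847.58 ft.
Depth below ground = 2856.6 − 2847.58 = 9.0 ft.

9.0 ft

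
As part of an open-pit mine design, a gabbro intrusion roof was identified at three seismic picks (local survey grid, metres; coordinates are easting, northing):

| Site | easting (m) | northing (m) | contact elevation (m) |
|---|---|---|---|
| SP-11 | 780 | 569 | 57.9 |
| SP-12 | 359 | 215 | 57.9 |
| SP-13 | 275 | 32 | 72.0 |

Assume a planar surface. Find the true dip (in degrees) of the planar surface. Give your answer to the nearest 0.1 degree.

Two edge vectors: SP-11→SP-12 = (-421, -354, 0), SP-11→SP-13 = (-505, -537, 14.1).
Normal n = (SP-11→SP-12) × (SP-11→SP-13) = (-4991.4, 5936.1, 47307).
So ∂z/∂easting = −n_x/n_z = 0.10551 and ∂z/∂northing = −n_y/n_z = −0.12548.
Gradient magnitude |∇z| = √(a² + b²) = √(0.01113 + 0.01575) = 0.16394.
True dip = arctan(0.16394) = 9.3°, dipping toward NW (azimuth ≈ 320°).

9.3°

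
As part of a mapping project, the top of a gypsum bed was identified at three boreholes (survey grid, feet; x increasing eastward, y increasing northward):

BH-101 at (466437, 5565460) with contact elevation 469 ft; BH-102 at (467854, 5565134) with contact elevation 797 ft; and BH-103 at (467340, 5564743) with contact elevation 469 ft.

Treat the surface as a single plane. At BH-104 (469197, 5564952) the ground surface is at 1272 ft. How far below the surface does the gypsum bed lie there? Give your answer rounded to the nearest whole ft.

112 ft

Two edge vectors: BH-101→BH-102 = (1417, -326, 328), BH-101→BH-103 = (903, -717, 0).
Normal n = (BH-101→BH-102) × (BH-101→BH-103) = (235176, 296184, -721611).
So ∂z/∂x = −n_x/n_z = 0.32590412 and ∂z/∂y = −n_y/n_z = 0.41044829.
Intercept c from BH-101: 469 − 152013.74 − 2284333.53 = −2435878.27.
At (469197, 5564952): z_contact = 152913.2 + 2284125.0 − 2435878.27 = 1160.0 ft.
Depth below ground = 1272 − 1160.0 = 112 ft.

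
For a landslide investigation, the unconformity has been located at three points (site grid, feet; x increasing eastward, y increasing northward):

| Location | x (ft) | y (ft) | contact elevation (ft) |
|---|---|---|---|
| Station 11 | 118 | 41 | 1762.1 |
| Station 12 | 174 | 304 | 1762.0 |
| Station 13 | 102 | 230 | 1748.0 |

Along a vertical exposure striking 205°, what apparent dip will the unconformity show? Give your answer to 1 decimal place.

Two edge vectors: Station 11→Station 12 = (56, 263, -0.1), Station 11→Station 13 = (-16, 189, -14.1).
Normal n = (Station 11→Station 12) × (Station 11→Station 13) = (-3689.4, 791.2, 14792).
So ∂z/∂x = −n_x/n_z = 0.24942 and ∂z/∂y = −n_y/n_z = −0.05349.
Unit vector along 205° is (sin 205°, cos 205°) = (-0.4226, -0.9063).
Slope in that direction = a·(-0.4226) + b·(-0.9063) = −0.05693.
Apparent dip = arctan|0.05693| = 3.3° (true dip is 14.3°, so apparent ≤ true as expected).

3.3°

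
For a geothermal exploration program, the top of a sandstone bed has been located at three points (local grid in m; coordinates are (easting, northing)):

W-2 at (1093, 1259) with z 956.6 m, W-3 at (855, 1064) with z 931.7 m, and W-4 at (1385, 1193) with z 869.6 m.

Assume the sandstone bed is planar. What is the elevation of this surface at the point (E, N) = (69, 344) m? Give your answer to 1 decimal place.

Two edge vectors: W-2→W-3 = (-238, -195, -24.9), W-2→W-4 = (292, -66, -87).
Normal n = (W-2→W-3) × (W-2→W-4) = (15321.6, -27976.8, 72648).
So ∂z/∂E = −n_x/n_z = −0.210902 and ∂z/∂N = −n_y/n_z = 0.385101.
Intercept c from W-2: 956.6 + 230.52 − 484.84 = 702.27.
At (69, 344): z = −14.6 + 132.5 + 702.27 = 820.2 m.

820.2 m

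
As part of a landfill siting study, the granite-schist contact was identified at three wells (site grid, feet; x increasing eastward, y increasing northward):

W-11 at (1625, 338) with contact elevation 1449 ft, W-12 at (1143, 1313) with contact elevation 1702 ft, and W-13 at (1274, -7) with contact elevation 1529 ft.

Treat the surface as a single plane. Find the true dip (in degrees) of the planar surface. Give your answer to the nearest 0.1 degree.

18.8°

Two edge vectors: W-11→W-12 = (-482, 975, 253), W-11→W-13 = (-351, -345, 80).
Normal n = (W-11→W-12) × (W-11→W-13) = (165285, -50243, 508515).
So ∂z/∂x = −n_x/n_z = −0.32503 and ∂z/∂y = −n_y/n_z = 0.09880.
Gradient magnitude |∇z| = √(a² + b²) = √(0.10565 + 0.00976) = 0.33972.
True dip = arctan(0.33972) = 18.8°, dipping toward ESE (azimuth ≈ 107°).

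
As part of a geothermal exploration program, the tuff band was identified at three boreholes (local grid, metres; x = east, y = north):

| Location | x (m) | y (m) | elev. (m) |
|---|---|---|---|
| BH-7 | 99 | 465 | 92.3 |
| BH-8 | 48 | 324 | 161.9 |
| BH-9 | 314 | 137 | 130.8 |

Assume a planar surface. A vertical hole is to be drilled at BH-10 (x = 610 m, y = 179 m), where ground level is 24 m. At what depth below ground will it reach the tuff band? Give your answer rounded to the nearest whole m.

18 m

Let the plane be z = a·x + b·y + c.
BH-8−BH-7: −51a − 141b = 69.6;  BH-9−BH-7: 215a − 328b = 38.5.
Solving gives a = −0.36988, b = −0.35983.
Then c = 92.3 − a·99 − b·465 = 296.24.
At (610, 179): z_contact = −225.6 − 64.4 + 296.24 = 6.2 m.
Depth below ground = 24 − 6.2 = 18 m.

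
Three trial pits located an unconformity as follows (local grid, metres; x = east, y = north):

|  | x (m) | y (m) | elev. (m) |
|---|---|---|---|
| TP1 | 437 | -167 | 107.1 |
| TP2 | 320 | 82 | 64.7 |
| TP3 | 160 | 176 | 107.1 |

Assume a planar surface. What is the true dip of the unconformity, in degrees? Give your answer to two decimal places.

Two edge vectors: TP1→TP2 = (-117, 249, -42.4), TP1→TP3 = (-277, 343, 0).
Normal n = (TP1→TP2) × (TP1→TP3) = (14543.2, 11744.8, 28842).
So ∂z/∂x = −n_x/n_z = −0.50424 and ∂z/∂y = −n_y/n_z = −0.40721.
Gradient magnitude |∇z| = √(a² + b²) = √(0.25425 + 0.16582) = 0.64813.
True dip = arctan(0.64813) = 32.95°, dipping toward NE (azimuth ≈ 051°).

32.95°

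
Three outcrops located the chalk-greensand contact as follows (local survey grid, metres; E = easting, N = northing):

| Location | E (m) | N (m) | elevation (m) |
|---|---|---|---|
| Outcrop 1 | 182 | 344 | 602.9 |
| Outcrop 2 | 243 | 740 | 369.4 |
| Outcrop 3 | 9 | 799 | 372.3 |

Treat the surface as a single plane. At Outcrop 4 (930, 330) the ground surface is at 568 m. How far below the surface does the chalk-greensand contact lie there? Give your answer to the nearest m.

73 m

Two edge vectors: Outcrop 1→Outcrop 2 = (61, 396, -233.5), Outcrop 1→Outcrop 3 = (-173, 455, -230.6).
Normal n = (Outcrop 1→Outcrop 2) × (Outcrop 1→Outcrop 3) = (14924.9, 54462.1, 96263).
So ∂z/∂E = −n_x/n_z = −0.15504 and ∂z/∂N = −n_y/n_z = −0.56576.
Intercept c from Outcrop 1: 602.9 + 28.22 + 194.62 = 825.74.
At (930, 330): z_contact = −144.2 − 186.7 + 825.74 = 494.8 m.
Depth below ground = 568 − 494.8 = 73 m.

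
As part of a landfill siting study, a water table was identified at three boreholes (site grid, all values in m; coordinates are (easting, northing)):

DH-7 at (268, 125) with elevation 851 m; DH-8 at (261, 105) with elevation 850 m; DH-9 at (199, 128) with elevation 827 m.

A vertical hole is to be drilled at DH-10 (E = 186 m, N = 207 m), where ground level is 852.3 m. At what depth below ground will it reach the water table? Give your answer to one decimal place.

Two edge vectors: DH-7→DH-8 = (-7, -20, -1), DH-7→DH-9 = (-69, 3, -24).
Normal n = (DH-7→DH-8) × (DH-7→DH-9) = (483, -99, -1401).
So ∂z/∂E = −n_x/n_z = 0.34475 and ∂z/∂N = −n_y/n_z = −0.07066.
Intercept c from DH-7: 851 − 92.39 + 8.83 = 767.44.
At (186, 207): z_contact = 64.12 − 14.63 + 767.44 = 816.94 m.
Depth below ground = 852.3 − 816.94 = 35.4 m.

35.4 m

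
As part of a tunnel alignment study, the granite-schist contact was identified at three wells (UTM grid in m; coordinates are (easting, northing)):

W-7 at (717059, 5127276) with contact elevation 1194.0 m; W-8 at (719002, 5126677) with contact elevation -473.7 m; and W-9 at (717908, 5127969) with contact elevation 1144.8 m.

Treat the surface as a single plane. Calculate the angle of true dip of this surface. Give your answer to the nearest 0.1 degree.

Two edge vectors: W-7→W-8 = (1943, -599, -1667.7), W-7→W-9 = (849, 693, -49.2).
Normal n = (W-7→W-8) × (W-7→W-9) = (1185186.9, -1320281.7, 1855050).
So ∂z/∂E = −n_x/n_z = −0.63890 and ∂z/∂N = −n_y/n_z = 0.71172.
Gradient magnitude |∇z| = √(a² + b²) = √(0.40819 + 0.50655) = 0.95642.
True dip = arctan(0.95642) = 43.7°, dipping toward SE (azimuth ≈ 138°).

43.7°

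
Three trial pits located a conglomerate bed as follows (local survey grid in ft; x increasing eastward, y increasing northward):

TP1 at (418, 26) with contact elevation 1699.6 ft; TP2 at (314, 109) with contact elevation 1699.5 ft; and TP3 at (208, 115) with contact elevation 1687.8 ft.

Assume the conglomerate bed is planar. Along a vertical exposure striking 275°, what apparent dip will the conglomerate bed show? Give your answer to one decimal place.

6.0°

Let the plane be z = a·x + b·y + c.
TP2−TP1: −104a + 83b = −0.1;  TP3−TP1: −210a + 89b = −11.8.
Solving gives a = 0.11873, b = 0.14757.
Unit vector along 275° is (sin 275°, cos 275°) = (-0.9962, 0.0872).
Slope in that direction = a·(-0.9962) + b·(0.0872) = −0.10542.
Apparent dip = arctan|0.10542| = 6.0° (true dip is 10.7°, so apparent ≤ true as expected).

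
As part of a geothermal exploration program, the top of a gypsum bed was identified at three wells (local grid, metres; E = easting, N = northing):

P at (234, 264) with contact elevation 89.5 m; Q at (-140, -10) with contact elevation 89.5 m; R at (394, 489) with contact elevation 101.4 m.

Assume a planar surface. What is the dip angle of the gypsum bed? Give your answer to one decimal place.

Two edge vectors: P→Q = (-374, -274, 0), P→R = (160, 225, 11.9).
Normal n = (P→Q) × (P→R) = (-3260.6, 4450.6, -40310).
So ∂z/∂E = −n_x/n_z = −0.08089 and ∂z/∂N = −n_y/n_z = 0.11041.
Gradient magnitude |∇z| = √(a² + b²) = √(0.00654 + 0.01219) = 0.13687.
True dip = arctan(0.13687) = 7.8°, dipping toward SE (azimuth ≈ 144°).

7.8°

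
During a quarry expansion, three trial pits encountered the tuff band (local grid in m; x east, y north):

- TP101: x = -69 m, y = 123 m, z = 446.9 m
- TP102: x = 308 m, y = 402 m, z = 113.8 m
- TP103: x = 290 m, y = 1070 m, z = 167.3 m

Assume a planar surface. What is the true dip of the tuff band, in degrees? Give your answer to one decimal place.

42.8°

Two edge vectors: TP101→TP102 = (377, 279, -333.1), TP101→TP103 = (359, 947, -279.6).
Normal n = (TP101→TP102) × (TP101→TP103) = (237437.3, -14173.7, 256858).
So ∂z/∂x = −n_x/n_z = −0.92439 and ∂z/∂y = −n_y/n_z = 0.05518.
Gradient magnitude |∇z| = √(a² + b²) = √(0.85450 + 0.00304) = 0.92604.
True dip = arctan(0.92604) = 42.8°, dipping toward E (azimuth ≈ 093°).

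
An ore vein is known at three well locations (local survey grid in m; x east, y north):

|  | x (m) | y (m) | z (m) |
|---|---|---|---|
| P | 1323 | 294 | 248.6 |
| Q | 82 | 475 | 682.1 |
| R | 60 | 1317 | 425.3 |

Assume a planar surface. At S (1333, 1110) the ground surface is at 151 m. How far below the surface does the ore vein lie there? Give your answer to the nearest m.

164 m

Let the plane be z = a·x + b·y + c.
Q−P: −1241a + 181b = 433.5;  R−P: −1263a + 1023b = 176.7.
Solving gives a = −0.39530, b = −0.31532.
Then c = 248.6 − a·1323 − b·294 = 864.29.
At (1333, 1110): z_contact = −526.9 − 350.0 + 864.29 = -12.7 m.
Depth below ground = 151 − (-12.7) = 164 m.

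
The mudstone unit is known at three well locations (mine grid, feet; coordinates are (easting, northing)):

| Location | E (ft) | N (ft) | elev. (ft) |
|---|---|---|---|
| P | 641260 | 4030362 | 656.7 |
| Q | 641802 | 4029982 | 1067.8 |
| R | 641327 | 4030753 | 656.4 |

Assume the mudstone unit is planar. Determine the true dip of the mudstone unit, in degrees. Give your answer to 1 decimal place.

34.5°

Let the plane be z = a·E + b·N + c.
Q−P: 542a − 380b = 411.1;  R−P: 67a + 391b = −0.3.
Solving gives a = 0.67666, b = −0.11672.
Gradient magnitude |∇z| = √(a² + b²) = √(0.45786 + 0.01362) = 0.68665.
True dip = arctan(0.68665) = 34.5°, dipping toward W (azimuth ≈ 280°).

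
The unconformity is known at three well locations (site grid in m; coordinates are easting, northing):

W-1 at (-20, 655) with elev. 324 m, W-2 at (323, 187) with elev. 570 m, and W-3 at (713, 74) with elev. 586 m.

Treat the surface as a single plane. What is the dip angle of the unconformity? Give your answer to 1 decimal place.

32.8°

Two edge vectors: W-1→W-2 = (343, -468, 246), W-1→W-3 = (733, -581, 262).
Normal n = (W-1→W-2) × (W-1→W-3) = (20310, 90452, 143761).
So ∂z/∂easting = −n_x/n_z = −0.14128 and ∂z/∂northing = −n_y/n_z = −0.62918.
Gradient magnitude |∇z| = √(a² + b²) = √(0.01996 + 0.39587) = 0.64485.
True dip = arctan(0.64485) = 32.8°, dipping toward NNE (azimuth ≈ 013°).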